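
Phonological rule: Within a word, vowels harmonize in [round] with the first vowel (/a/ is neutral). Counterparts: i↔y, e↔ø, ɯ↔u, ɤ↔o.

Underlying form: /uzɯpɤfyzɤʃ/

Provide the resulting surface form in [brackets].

[uzupofyzoʃ]

/ɯ/ harmonizes with /u/ ([+round]) → [u]
/ɤ/ harmonizes with /u/ ([+round]) → [o]
/ɤ/ harmonizes with /u/ ([+round]) → [o]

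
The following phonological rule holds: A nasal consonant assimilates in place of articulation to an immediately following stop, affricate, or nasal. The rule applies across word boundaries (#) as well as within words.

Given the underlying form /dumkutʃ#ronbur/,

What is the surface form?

/m/ before /k/ (velar) → [ŋ]
/n/ before /b/ (labial) → [m]

[duŋkutʃ#rombur]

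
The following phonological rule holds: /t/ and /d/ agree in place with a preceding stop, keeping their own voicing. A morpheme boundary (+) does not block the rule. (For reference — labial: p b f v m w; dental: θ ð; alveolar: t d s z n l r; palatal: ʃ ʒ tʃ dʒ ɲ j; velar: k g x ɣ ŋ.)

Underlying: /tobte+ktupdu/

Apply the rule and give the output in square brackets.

/t/ after /b/ (labial) → [p]
/t/ after /k/ (velar) → [k]
/d/ after /p/ (labial) → [b]

[tobpe+kkupbu]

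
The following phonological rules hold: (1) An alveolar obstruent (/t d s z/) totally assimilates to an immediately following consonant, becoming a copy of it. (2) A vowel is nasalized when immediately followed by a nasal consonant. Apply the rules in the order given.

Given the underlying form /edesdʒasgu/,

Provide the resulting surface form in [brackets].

[ededʒdʒaggu]

Rule 1: /s/ before /dʒ/ → [dʒ] (total assimilation)
Rule 1: /s/ before /g/ → [g] (total assimilation)
After rule 1: ededʒdʒaggu
Rule 2: no segment meets the rule's conditions; no change.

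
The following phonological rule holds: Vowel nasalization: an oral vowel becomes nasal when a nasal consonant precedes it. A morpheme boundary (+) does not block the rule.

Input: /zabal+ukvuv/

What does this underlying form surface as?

[zabal+ukvuv]

no segment meets the rule's conditions; no change.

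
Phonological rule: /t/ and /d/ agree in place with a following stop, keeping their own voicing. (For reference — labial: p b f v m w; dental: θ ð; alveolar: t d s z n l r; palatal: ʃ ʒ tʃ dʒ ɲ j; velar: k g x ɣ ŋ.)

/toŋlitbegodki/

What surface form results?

[toŋlipbegogki]

/t/ before /b/ (labial) → [p]
/d/ before /k/ (velar) → [g]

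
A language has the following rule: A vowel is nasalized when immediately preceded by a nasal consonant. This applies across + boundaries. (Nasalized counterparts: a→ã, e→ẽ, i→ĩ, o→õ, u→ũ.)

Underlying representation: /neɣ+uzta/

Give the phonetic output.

/e/ after nasal /n/ → [ẽ]

[nẽɣ+uzta]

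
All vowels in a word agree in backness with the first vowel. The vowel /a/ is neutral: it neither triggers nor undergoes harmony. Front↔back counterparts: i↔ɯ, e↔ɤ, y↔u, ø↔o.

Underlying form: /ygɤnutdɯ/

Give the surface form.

/ɤ/ harmonizes with /y/ ([-back]) → [e]
/u/ harmonizes with /y/ ([-back]) → [y]
/ɯ/ harmonizes with /y/ ([-back]) → [i]

[ygenytdi]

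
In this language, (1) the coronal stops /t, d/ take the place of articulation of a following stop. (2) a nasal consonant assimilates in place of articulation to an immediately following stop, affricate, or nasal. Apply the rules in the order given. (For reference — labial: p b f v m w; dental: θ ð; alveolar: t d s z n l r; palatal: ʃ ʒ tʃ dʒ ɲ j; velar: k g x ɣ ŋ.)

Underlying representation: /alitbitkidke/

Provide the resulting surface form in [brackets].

Rule 1: /t/ before /b/ (labial) → [p]
Rule 1: /t/ before /k/ (velar) → [k]
Rule 1: /d/ before /k/ (velar) → [g]
After rule 1: alipbikkigke
Rule 2: no segment meets the rule's conditions; no change.

[alipbikkigke]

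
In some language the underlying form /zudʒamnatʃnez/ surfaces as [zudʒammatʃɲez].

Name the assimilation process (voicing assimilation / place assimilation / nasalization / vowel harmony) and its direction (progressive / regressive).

/n/→[m] /n/→[ɲ].
Each target copies a feature from the preceding segment, so the direction is progressive.

place assimilation, progressive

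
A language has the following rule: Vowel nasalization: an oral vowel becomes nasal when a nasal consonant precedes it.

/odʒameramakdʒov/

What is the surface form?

[odʒamẽramãkdʒov]

/e/ after nasal /m/ → [ẽ]
/a/ after nasal /m/ → [ã]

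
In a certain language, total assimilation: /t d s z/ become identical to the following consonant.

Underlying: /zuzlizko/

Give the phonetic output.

/z/ before /l/ → [l] (total assimilation)
/z/ before /k/ → [k] (total assimilation)

[zullikko]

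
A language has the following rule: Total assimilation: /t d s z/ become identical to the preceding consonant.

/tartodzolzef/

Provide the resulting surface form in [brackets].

/t/ after /r/ → [r] (total assimilation)
/z/ after /d/ → [d] (total assimilation)
/z/ after /l/ → [l] (total assimilation)

[tarroddollef]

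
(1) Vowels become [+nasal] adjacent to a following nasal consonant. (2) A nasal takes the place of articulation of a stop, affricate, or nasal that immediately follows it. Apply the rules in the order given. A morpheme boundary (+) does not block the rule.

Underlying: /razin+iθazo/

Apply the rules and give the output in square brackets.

Rule 1: /i/ before nasal /n/ → [ĩ]
After rule 1: razĩn+iθazo
Rule 2: no segment meets the rule's conditions; no change.

[razĩn+iθazo]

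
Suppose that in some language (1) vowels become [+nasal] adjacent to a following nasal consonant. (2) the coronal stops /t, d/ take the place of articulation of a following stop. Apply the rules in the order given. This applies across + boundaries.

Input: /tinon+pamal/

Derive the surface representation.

[tĩnõn+pãmal]

Rule 1: /i/ before nasal /n/ → [ĩ]
Rule 1: /o/ before nasal /n/ → [õ]
Rule 1: /a/ before nasal /m/ → [ã]
After rule 1: tĩnõn+pãmal
Rule 2: no segment meets the rule's conditions; no change.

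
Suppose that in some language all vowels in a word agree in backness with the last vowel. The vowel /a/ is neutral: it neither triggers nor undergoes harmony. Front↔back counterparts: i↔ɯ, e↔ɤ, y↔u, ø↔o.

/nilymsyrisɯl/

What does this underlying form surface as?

[nɯlumsurɯsɯl]

/i/ harmonizes with /ɯ/ ([+back]) → [ɯ]
/y/ harmonizes with /ɯ/ ([+back]) → [u]
/y/ harmonizes with /ɯ/ ([+back]) → [u]
/i/ harmonizes with /ɯ/ ([+back]) → [ɯ]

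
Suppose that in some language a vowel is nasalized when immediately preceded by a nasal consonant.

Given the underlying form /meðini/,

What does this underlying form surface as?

[mẽðinĩ]

/e/ after nasal /m/ → [ẽ]
/i/ after nasal /n/ → [ĩ]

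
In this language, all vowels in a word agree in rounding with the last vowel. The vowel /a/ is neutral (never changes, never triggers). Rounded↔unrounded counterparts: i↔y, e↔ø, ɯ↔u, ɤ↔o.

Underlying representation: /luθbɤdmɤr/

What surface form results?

[lɯθbɤdmɤr]

/u/ harmonizes with /ɤ/ ([-round]) → [ɯ]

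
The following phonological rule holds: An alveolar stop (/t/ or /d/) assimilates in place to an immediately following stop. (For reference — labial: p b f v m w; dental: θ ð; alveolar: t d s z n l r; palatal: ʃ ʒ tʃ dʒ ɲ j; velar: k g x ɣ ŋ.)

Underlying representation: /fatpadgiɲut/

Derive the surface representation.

/t/ before /p/ (labial) → [p]
/d/ before /g/ (velar) → [g]

[fappaggiɲut]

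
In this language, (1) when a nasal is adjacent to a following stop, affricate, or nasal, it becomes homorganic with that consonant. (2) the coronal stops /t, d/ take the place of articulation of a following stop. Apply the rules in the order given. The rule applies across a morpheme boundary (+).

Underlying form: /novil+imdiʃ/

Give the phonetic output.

Rule 1: /m/ before /d/ (alveolar) → [n]
After rule 1: novil+indiʃ
Rule 2: no segment meets the rule's conditions; no change.

[novil+indiʃ]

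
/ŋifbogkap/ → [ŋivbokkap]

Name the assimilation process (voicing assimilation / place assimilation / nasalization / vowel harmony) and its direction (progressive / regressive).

/f/→[v] /g/→[k].
Each target copies a feature from the following segment, so the direction is regressive.

voicing assimilation, regressive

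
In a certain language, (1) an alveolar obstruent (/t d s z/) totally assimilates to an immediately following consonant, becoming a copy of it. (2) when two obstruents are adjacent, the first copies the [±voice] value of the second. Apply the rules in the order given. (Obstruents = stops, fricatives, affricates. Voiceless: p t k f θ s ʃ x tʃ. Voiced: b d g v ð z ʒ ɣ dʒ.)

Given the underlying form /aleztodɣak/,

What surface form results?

Rule 1: /z/ before /t/ → [t] (total assimilation)
Rule 1: /d/ before /ɣ/ → [ɣ] (total assimilation)
After rule 1: alettoɣɣak
Rule 2: no segment meets the rule's conditions; no change.

[alettoɣɣak]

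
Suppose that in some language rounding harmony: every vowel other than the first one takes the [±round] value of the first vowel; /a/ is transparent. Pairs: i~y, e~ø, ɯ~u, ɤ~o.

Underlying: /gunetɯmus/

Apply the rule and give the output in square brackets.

[gunøtumus]

/e/ harmonizes with /u/ ([+round]) → [ø]
/ɯ/ harmonizes with /u/ ([+round]) → [u]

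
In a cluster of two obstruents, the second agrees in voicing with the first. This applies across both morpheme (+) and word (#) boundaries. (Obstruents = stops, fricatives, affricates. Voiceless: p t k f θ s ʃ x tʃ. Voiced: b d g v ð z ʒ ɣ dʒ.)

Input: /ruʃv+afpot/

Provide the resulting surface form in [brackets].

[ruʃf+afpot]

/v/ after /ʃ/ (voiceless) → [f]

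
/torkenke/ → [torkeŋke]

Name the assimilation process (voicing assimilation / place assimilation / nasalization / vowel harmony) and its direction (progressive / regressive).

place assimilation, regressive

/n/→[ŋ].
Each target copies a feature from the following segment, so the direction is regressive.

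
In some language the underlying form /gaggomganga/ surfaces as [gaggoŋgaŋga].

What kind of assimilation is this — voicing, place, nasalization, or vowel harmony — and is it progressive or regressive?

/m/→[ŋ] /n/→[ŋ].
Each target copies a feature from the following segment, so the direction is regressive.

place assimilation, regressive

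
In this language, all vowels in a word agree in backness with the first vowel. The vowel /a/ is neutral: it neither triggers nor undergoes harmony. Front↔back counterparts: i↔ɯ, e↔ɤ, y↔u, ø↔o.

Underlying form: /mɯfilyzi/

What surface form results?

/i/ harmonizes with /ɯ/ ([+back]) → [ɯ]
/y/ harmonizes with /ɯ/ ([+back]) → [u]
/i/ harmonizes with /ɯ/ ([+back]) → [ɯ]

[mɯfɯluzɯ]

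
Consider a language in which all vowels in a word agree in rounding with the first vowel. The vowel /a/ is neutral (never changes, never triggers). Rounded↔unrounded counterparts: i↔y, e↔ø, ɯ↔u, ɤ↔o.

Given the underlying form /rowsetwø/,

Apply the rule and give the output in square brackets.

[rowsøtwø]

/e/ harmonizes with /o/ ([+round]) → [ø]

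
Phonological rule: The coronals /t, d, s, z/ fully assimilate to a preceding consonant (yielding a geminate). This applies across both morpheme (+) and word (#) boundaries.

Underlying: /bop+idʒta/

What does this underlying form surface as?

/t/ after /dʒ/ → [dʒ] (total assimilation)

[bop+idʒdʒa]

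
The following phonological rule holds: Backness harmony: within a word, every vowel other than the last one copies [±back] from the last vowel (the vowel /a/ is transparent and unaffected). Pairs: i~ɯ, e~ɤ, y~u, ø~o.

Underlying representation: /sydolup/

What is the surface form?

/y/ harmonizes with /u/ ([+back]) → [u]

[sudolup]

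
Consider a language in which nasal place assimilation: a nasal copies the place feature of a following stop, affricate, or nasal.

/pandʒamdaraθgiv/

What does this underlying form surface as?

/n/ before /dʒ/ (palatal) → [ɲ]
/m/ before /d/ (alveolar) → [n]

[paɲdʒandaraθgiv]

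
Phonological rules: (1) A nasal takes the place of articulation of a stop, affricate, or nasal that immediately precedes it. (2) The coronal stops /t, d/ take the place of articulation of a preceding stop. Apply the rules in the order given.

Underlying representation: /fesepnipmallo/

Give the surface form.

Rule 1: /n/ after /p/ (labial) → [m]
After rule 1: fesepmipmallo
Rule 2: no segment meets the rule's conditions; no change.

[fesepmipmallo]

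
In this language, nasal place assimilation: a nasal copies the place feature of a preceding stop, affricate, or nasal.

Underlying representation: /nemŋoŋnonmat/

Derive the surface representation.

[nemmoŋŋonnat]

/ŋ/ after /m/ (labial) → [m]
/n/ after /ŋ/ (velar) → [ŋ]
/m/ after /n/ (alveolar) → [n]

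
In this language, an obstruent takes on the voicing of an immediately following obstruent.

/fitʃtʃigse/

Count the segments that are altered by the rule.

1

/g/ before /s/ (voiceless) → [k]
1 segment changes.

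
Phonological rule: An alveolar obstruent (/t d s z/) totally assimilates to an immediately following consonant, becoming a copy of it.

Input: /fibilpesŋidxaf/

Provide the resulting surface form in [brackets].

/s/ before /ŋ/ → [ŋ] (total assimilation)
/d/ before /x/ → [x] (total assimilation)

[fibilpeŋŋixxaf]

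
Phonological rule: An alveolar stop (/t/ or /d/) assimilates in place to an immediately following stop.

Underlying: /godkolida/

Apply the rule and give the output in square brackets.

[gogkolida]

/d/ before /k/ (velar) → [g]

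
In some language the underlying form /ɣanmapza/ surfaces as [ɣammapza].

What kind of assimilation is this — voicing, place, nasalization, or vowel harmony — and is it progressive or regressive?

/n/→[m].
Each target copies a feature from the following segment, so the direction is regressive.

place assimilation, regressive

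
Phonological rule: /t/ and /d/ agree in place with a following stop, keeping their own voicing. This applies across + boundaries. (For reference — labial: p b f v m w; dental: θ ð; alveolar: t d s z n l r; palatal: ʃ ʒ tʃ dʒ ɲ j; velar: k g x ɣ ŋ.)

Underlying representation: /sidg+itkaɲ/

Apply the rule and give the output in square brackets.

[sigg+ikkaɲ]

/d/ before /g/ (velar) → [g]
/t/ before /k/ (velar) → [k]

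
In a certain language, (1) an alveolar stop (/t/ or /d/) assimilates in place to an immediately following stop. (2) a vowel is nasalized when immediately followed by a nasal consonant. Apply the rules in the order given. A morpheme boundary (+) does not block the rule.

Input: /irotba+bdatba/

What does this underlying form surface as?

[iropba+bdapba]

Rule 1: /t/ before /b/ (labial) → [p]
Rule 1: /t/ before /b/ (labial) → [p]
After rule 1: iropba+bdapba
Rule 2: no segment meets the rule's conditions; no change.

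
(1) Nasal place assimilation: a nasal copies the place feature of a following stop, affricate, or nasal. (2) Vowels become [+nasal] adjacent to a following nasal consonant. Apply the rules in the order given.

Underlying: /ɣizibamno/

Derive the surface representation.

Rule 1: /m/ before /n/ (alveolar) → [n]
After rule 1: ɣizibanno
Rule 2: /a/ before nasal /n/ → [ã]

[ɣizibãnno]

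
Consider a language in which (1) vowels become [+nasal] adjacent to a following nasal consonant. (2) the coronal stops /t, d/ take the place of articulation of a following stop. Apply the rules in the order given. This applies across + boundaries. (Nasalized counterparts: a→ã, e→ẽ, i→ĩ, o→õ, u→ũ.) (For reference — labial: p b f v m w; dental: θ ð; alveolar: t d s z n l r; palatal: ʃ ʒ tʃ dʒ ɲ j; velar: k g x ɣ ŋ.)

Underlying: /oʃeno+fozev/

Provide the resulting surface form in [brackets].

Rule 1: /e/ before nasal /n/ → [ẽ]
After rule 1: oʃẽno+fozev
Rule 2: no segment meets the rule's conditions; no change.

[oʃẽno+fozev]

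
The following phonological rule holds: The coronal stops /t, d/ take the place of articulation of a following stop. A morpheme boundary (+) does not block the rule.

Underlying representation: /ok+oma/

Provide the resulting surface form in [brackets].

no segment meets the rule's conditions; no change.

[ok+oma]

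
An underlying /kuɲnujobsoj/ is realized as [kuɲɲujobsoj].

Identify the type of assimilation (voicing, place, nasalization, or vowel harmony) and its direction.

place assimilation, progressive

/n/→[ɲ].
Each target copies a feature from the preceding segment, so the direction is progressive.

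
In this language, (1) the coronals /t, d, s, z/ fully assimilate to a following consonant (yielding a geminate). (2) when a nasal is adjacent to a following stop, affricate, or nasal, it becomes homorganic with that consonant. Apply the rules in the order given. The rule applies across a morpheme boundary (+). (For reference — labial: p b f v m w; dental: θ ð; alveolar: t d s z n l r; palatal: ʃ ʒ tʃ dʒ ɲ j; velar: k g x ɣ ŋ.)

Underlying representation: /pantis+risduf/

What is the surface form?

[pantir+ridduf]

Rule 1: /s/ before /r/ → [r] (total assimilation)
Rule 1: /s/ before /d/ → [d] (total assimilation)
After rule 1: pantir+ridduf
Rule 2: no segment meets the rule's conditions; no change.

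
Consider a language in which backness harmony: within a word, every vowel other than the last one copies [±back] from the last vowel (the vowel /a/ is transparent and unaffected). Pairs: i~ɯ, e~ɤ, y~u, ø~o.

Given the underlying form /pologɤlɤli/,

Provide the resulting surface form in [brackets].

/o/ harmonizes with /i/ ([-back]) → [ø]
/o/ harmonizes with /i/ ([-back]) → [ø]
/ɤ/ harmonizes with /i/ ([-back]) → [e]
/ɤ/ harmonizes with /i/ ([-back]) → [e]

[pøløgeleli]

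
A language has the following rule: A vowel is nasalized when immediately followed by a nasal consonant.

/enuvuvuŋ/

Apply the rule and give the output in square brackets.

/e/ before nasal /n/ → [ẽ]
/u/ before nasal /ŋ/ → [ũ]

[ẽnuvuvũŋ]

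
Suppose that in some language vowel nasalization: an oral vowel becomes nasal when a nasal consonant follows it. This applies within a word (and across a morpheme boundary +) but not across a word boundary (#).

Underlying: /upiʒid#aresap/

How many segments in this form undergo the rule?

0

No segment meets the rule's conditions.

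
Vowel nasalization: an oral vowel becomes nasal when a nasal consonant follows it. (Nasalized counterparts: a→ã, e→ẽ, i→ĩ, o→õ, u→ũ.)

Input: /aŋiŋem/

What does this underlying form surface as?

[ãŋĩŋẽm]

/a/ before nasal /ŋ/ → [ã]
/i/ before nasal /ŋ/ → [ĩ]
/e/ before nasal /m/ → [ẽ]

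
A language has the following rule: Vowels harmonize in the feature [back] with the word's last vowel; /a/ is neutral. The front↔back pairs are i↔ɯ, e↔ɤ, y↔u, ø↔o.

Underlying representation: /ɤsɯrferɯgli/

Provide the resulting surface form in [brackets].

[esirferigli]

/ɤ/ harmonizes with /i/ ([-back]) → [e]
/ɯ/ harmonizes with /i/ ([-back]) → [i]
/ɯ/ harmonizes with /i/ ([-back]) → [i]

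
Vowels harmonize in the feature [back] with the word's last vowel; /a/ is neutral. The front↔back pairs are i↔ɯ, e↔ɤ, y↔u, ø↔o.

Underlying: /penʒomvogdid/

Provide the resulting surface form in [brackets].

/o/ harmonizes with /i/ ([-back]) → [ø]
/o/ harmonizes with /i/ ([-back]) → [ø]

[penʒømvøgdid]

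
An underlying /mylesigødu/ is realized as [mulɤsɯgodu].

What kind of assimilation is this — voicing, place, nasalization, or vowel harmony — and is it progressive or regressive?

/y/→[u] /e/→[ɤ] /i/→[ɯ] /ø/→[o].
Vowels agree with the last vowel, so the harmony is regressive.

vowel harmony, regressive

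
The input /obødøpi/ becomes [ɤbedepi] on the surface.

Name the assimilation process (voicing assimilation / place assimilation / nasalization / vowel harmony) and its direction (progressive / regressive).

/o/→[ɤ] /ø/→[e] /ø/→[e].
Vowels agree with the last vowel, so the harmony is regressive.

vowel harmony, regressive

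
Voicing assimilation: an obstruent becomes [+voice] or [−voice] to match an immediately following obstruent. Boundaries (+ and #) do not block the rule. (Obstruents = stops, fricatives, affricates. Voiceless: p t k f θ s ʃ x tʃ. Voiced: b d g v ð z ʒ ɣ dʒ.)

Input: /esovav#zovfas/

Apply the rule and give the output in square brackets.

[esovav#zoffas]

/v/ before /f/ (voiceless) → [f]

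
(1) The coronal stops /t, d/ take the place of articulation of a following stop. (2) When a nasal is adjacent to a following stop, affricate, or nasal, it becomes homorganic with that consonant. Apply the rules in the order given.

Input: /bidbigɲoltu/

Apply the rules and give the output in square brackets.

[bibbigɲoltu]

Rule 1: /d/ before /b/ (labial) → [b]
After rule 1: bibbigɲoltu
Rule 2: no segment meets the rule's conditions; no change.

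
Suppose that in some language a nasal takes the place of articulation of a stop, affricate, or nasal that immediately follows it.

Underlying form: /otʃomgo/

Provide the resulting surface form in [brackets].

[otʃoŋgo]

/m/ before /g/ (velar) → [ŋ]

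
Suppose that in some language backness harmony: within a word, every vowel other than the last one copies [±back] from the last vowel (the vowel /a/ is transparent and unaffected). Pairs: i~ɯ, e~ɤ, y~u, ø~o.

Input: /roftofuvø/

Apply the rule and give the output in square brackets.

/o/ harmonizes with /ø/ ([-back]) → [ø]
/o/ harmonizes with /ø/ ([-back]) → [ø]
/u/ harmonizes with /ø/ ([-back]) → [y]

[røftøfyvø]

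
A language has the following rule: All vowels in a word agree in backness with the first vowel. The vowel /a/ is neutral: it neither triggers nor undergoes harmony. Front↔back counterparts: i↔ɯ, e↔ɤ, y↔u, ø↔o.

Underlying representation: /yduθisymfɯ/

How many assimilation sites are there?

/u/ harmonizes with /y/ ([-back]) → [y]
/ɯ/ harmonizes with /y/ ([-back]) → [i]
2 segments change.

2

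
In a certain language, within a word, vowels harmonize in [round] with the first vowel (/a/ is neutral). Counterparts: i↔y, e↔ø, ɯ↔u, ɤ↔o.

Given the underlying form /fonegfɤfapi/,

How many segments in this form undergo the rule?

/e/ harmonizes with /o/ ([+round]) → [ø]
/ɤ/ harmonizes with /o/ ([+round]) → [o]
/i/ harmonizes with /o/ ([+round]) → [y]
3 segments change.

3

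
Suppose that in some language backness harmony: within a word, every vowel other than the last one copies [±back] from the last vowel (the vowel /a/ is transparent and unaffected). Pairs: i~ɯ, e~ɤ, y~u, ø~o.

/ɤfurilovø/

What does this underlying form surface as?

[efyriløvø]

/ɤ/ harmonizes with /ø/ ([-back]) → [e]
/u/ harmonizes with /ø/ ([-back]) → [y]
/o/ harmonizes with /ø/ ([-back]) → [ø]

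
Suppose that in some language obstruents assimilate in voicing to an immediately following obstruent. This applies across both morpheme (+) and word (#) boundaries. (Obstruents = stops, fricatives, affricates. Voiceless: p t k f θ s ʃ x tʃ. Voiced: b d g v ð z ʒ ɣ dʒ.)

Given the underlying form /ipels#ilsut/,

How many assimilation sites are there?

0

No segment meets the rule's conditions.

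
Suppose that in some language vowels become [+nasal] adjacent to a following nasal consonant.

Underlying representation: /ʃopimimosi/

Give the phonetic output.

[ʃopĩmĩmosi]

/i/ before nasal /m/ → [ĩ]
/i/ before nasal /m/ → [ĩ]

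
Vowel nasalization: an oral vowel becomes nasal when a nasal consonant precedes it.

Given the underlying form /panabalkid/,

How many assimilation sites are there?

/a/ after nasal /n/ → [ã]
1 segment changes.

1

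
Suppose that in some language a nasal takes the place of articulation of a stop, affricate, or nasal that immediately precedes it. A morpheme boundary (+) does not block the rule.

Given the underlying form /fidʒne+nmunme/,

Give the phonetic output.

[fidʒɲe+nnunne]

/n/ after /dʒ/ (palatal) → [ɲ]
/m/ after /n/ (alveolar) → [n]
/m/ after /n/ (alveolar) → [n]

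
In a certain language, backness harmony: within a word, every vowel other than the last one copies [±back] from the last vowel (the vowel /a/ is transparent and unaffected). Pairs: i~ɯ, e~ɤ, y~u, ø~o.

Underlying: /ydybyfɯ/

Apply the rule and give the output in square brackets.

[udubufɯ]

/y/ harmonizes with /ɯ/ ([+back]) → [u]
/y/ harmonizes with /ɯ/ ([+back]) → [u]
/y/ harmonizes with /ɯ/ ([+back]) → [u]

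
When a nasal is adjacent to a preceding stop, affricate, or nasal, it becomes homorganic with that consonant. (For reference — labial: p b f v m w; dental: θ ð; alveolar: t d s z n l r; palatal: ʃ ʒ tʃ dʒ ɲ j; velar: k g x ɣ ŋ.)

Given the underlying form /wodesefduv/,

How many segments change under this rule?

No segment meets the rule's conditions.

0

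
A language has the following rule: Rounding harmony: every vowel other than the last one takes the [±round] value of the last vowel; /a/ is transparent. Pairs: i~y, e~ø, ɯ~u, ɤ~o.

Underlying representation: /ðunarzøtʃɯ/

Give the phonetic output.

[ðɯnarzetʃɯ]

/u/ harmonizes with /ɯ/ ([-round]) → [ɯ]
/ø/ harmonizes with /ɯ/ ([-round]) → [e]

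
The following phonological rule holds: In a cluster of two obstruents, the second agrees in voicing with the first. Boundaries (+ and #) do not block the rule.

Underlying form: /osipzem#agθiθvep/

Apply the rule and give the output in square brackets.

[osipsem#agðiθfep]

/z/ after /p/ (voiceless) → [s]
/θ/ after /g/ (voiced) → [ð]
/v/ after /θ/ (voiceless) → [f]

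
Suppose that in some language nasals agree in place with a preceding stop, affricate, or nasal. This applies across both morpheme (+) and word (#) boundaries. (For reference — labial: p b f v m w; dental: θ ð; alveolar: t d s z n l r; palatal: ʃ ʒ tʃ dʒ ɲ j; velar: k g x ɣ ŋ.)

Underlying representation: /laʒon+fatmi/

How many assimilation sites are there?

/m/ after /t/ (alveolar) → [n]
1 segment changes.

1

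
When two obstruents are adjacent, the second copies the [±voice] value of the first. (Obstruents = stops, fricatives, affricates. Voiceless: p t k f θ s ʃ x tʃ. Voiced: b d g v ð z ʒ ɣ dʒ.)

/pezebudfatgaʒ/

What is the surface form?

[pezebudvatkaʒ]

/f/ after /d/ (voiced) → [v]
/g/ after /t/ (voiceless) → [k]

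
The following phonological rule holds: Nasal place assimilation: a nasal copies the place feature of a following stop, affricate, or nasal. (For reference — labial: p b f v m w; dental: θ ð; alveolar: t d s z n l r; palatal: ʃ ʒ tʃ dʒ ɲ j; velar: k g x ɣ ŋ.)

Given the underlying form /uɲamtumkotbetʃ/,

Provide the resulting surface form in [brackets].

[uɲantuŋkotbetʃ]

/m/ before /t/ (alveolar) → [n]
/m/ before /k/ (velar) → [ŋ]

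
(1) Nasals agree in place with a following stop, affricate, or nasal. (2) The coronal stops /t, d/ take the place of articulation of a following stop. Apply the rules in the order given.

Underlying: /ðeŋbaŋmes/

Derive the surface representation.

[ðembammes]

Rule 1: /ŋ/ before /b/ (labial) → [m]
Rule 1: /ŋ/ before /m/ (labial) → [m]
After rule 1: ðembammes
Rule 2: no segment meets the rule's conditions; no change.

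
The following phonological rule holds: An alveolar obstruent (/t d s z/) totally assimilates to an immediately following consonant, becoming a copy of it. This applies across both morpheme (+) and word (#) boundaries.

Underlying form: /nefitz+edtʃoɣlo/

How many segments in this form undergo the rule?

/t/ before /z/ → [z] (total assimilation)
/d/ before /tʃ/ → [tʃ] (total assimilation)
2 segments change.

2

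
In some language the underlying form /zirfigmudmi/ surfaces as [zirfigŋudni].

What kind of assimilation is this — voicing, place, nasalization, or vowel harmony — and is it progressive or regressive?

place assimilation, progressive

/m/→[ŋ] /m/→[n].
Each target copies a feature from the preceding segment, so the direction is progressive.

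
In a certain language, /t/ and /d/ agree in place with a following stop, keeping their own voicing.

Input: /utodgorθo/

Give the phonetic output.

[utoggorθo]

/d/ before /g/ (velar) → [g]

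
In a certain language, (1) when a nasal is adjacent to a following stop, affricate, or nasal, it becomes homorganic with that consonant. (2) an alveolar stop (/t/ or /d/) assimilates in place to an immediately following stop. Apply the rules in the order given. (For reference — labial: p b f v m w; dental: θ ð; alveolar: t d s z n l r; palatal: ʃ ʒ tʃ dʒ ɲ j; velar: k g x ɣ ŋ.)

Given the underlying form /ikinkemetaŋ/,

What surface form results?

Rule 1: /n/ before /k/ (velar) → [ŋ]
After rule 1: ikiŋkemetaŋ
Rule 2: no segment meets the rule's conditions; no change.

[ikiŋkemetaŋ]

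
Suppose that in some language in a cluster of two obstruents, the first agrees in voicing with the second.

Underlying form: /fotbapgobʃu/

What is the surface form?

/t/ before /b/ (voiced) → [d]
/p/ before /g/ (voiced) → [b]
/b/ before /ʃ/ (voiceless) → [p]

[fodbabgopʃu]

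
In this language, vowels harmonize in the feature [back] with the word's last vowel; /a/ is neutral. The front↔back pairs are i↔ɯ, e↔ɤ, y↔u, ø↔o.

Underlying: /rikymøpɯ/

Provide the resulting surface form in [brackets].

/i/ harmonizes with /ɯ/ ([+back]) → [ɯ]
/y/ harmonizes with /ɯ/ ([+back]) → [u]
/ø/ harmonizes with /ɯ/ ([+back]) → [o]

[rɯkumopɯ]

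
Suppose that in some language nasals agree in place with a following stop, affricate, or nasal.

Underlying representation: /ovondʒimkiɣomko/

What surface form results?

/n/ before /dʒ/ (palatal) → [ɲ]
/m/ before /k/ (velar) → [ŋ]
/m/ before /k/ (velar) → [ŋ]

[ovoɲdʒiŋkiɣoŋko]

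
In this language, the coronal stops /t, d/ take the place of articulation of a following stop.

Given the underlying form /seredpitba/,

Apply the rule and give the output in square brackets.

/d/ before /p/ (labial) → [b]
/t/ before /b/ (labial) → [p]

[serebpipba]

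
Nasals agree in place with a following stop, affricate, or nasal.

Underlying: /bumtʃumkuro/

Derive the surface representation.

[buɲtʃuŋkuro]

/m/ before /tʃ/ (palatal) → [ɲ]
/m/ before /k/ (velar) → [ŋ]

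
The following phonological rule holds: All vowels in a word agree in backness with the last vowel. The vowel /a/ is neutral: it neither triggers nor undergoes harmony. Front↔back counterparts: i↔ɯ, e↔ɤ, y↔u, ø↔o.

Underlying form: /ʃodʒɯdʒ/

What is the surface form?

[ʃodʒɯdʒ]

no segment meets the rule's conditions; no change.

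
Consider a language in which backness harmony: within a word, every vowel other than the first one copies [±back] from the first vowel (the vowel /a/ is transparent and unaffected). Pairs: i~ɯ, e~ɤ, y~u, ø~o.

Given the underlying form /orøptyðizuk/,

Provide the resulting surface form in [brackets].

/ø/ harmonizes with /o/ ([+back]) → [o]
/y/ harmonizes with /o/ ([+back]) → [u]
/i/ harmonizes with /o/ ([+back]) → [ɯ]

[oroptuðɯzuk]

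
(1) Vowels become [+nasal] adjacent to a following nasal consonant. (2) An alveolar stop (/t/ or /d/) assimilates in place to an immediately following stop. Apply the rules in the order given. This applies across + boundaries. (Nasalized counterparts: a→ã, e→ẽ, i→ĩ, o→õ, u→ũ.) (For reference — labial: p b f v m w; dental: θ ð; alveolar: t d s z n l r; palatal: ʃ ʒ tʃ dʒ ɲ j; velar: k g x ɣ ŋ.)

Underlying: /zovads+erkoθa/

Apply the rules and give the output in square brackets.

Rule 1: no segment meets the rule's conditions; no change.
After rule 1: zovads+erkoθa
Rule 2: no segment meets the rule's conditions; no change.

[zovads+erkoθa]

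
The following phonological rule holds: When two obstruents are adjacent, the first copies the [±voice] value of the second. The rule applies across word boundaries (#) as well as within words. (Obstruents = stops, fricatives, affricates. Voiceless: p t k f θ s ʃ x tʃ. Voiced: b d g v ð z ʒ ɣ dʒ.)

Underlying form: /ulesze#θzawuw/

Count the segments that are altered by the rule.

/s/ before /z/ (voiced) → [z]
/θ/ before /z/ (voiced) → [ð]
2 segments change.

2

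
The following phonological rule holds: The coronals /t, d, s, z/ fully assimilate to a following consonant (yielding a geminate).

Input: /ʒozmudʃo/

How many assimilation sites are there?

2

/z/ before /m/ → [m] (total assimilation)
/d/ before /ʃ/ → [ʃ] (total assimilation)
2 segments change.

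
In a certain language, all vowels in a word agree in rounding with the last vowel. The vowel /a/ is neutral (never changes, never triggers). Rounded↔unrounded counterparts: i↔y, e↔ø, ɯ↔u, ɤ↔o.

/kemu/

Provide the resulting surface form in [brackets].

/e/ harmonizes with /u/ ([+round]) → [ø]

[kømu]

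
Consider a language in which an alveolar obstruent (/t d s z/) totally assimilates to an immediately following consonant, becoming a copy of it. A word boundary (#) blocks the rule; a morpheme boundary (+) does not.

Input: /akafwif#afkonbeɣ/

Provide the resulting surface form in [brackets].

no segment meets the rule's conditions; no change.

[akafwif#afkonbeɣ]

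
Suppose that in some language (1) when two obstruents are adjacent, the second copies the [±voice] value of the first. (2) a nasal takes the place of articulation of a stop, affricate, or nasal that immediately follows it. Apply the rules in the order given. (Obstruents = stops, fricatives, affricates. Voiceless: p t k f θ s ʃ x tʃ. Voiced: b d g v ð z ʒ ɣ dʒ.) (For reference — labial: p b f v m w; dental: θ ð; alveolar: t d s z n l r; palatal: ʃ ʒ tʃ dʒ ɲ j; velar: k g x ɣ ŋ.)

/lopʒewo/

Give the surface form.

Rule 1: /ʒ/ after /p/ (voiceless) → [ʃ]
After rule 1: lopʃewo
Rule 2: no segment meets the rule's conditions; no change.

[lopʃewo]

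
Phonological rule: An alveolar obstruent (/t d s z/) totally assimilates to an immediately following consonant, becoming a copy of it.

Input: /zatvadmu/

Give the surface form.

[zavvammu]

/t/ before /v/ → [v] (total assimilation)
/d/ before /m/ → [m] (total assimilation)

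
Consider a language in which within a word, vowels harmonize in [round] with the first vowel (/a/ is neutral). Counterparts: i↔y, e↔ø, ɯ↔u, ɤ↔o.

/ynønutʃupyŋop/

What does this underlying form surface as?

[ynønutʃupyŋop]

no segment meets the rule's conditions; no change.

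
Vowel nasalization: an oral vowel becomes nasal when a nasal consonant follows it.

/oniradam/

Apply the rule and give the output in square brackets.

[õniradãm]

/o/ before nasal /n/ → [õ]
/a/ before nasal /m/ → [ã]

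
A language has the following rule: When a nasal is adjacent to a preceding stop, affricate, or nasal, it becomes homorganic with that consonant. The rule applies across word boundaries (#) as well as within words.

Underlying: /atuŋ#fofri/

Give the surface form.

no segment meets the rule's conditions; no change.

[atuŋ#fofri]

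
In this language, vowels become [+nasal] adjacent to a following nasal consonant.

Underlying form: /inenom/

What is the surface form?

/i/ before nasal /n/ → [ĩ]
/e/ before nasal /n/ → [ẽ]
/o/ before nasal /m/ → [õ]

[ĩnẽnõm]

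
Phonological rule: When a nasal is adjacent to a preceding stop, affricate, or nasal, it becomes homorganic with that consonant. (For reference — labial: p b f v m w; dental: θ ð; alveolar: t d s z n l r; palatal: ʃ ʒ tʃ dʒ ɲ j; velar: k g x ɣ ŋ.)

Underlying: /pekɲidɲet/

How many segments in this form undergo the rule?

2

/ɲ/ after /k/ (velar) → [ŋ]
/ɲ/ after /d/ (alveolar) → [n]
2 segments change.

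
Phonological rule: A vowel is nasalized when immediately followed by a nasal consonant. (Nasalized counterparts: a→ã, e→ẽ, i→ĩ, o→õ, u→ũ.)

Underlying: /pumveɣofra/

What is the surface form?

[pũmveɣofra]

/u/ before nasal /m/ → [ũ]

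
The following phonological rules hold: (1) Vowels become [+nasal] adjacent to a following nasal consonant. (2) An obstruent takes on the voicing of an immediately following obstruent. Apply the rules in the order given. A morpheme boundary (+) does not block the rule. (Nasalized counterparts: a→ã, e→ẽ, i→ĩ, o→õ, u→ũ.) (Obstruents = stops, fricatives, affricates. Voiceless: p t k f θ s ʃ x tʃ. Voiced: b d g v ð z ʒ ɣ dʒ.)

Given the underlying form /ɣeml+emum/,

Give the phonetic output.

[ɣẽml+ẽmũm]

Rule 1: /e/ before nasal /m/ → [ẽ]
Rule 1: /e/ before nasal /m/ → [ẽ]
Rule 1: /u/ before nasal /m/ → [ũ]
After rule 1: ɣẽml+ẽmũm
Rule 2: no segment meets the rule's conditions; no change.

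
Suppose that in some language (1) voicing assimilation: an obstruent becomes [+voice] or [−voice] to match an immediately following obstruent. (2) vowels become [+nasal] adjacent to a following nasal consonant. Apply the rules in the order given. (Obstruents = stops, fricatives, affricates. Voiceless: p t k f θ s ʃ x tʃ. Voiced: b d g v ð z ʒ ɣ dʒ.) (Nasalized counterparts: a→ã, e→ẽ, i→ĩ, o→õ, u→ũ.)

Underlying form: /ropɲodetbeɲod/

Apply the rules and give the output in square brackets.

[ropɲodedbẽɲod]

Rule 1: /t/ before /b/ (voiced) → [d]
After rule 1: ropɲodedbeɲod
Rule 2: /e/ before nasal /ɲ/ → [ẽ]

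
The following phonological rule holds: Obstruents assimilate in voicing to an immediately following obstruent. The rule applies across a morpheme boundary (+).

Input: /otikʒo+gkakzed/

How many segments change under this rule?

/k/ before /ʒ/ (voiced) → [g]
/g/ before /k/ (voiceless) → [k]
/k/ before /z/ (voiced) → [g]
3 segments change.

3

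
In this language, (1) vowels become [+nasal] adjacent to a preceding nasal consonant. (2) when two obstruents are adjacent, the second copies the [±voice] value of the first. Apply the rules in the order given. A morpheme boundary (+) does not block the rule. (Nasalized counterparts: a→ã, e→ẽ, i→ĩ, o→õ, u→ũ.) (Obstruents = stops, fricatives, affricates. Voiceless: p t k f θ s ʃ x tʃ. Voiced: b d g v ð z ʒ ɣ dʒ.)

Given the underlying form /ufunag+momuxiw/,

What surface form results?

[ufunãg+mõmũxiw]

Rule 1: /a/ after nasal /n/ → [ã]
Rule 1: /o/ after nasal /m/ → [õ]
Rule 1: /u/ after nasal /m/ → [ũ]
After rule 1: ufunãg+mõmũxiw
Rule 2: no segment meets the rule's conditions; no change.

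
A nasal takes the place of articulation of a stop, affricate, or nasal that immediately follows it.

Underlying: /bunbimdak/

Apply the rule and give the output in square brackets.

[bumbindak]

/n/ before /b/ (labial) → [m]
/m/ before /d/ (alveolar) → [n]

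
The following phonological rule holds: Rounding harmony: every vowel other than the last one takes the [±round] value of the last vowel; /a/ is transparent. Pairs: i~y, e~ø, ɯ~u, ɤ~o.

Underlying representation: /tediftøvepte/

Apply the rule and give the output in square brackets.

/ø/ harmonizes with /e/ ([-round]) → [e]

[tediftevepte]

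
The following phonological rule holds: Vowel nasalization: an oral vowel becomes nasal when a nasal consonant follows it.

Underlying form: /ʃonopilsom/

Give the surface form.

/o/ before nasal /n/ → [õ]
/o/ before nasal /m/ → [õ]

[ʃõnopilsõm]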